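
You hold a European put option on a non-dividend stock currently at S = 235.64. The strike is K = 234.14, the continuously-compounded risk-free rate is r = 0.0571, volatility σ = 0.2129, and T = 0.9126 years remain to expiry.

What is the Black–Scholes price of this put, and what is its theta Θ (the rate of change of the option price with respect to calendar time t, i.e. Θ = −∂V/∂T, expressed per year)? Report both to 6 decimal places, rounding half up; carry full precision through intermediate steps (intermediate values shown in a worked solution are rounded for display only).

price = 12.608931
Θ = -4.301383

σ√T = 0.2129·√0.9126 = 0.203384
d₁ = (ln(S/K) + (r+σ²/2)T) / (σ√T) = (ln(235.64/234.14) + (0.0571+0.2129²/2)·0.9126) / 0.203384 = (0.006386 + 0.072792) / 0.203384 = 0.389303
d₂ = d₁ − σ√T = 0.389303 − 0.203384 = 0.185920
e^{−rT} = e^{−0.0571·0.9126} = 0.949225
N(−d₁) = 0.348526,  N(−d₂) = 0.426254
Put price V = K·e^{−rT}·N(−d₂) − S·N(−d₁) = 94.735577 − 82.126647 = 12.608931
φ(d₁) = (1/√(2π))·e^{−d₁²/2} = 0.369828
Θ = −S·φ(d₁)·σ/(2√T) + r·K·e^{−rT}·N(−d₂) = −9.710785 + 5.409401 = -4.301383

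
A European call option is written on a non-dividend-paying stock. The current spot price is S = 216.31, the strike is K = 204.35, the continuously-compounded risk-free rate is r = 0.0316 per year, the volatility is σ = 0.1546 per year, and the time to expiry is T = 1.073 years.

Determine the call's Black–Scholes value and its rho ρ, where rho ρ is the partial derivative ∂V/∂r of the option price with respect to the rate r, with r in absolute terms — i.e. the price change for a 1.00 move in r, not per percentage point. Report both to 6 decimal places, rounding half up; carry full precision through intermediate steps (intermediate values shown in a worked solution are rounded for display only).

price = 24.652955
ρ = 145.574443

σ√T = 0.1546·√1.073 = 0.160144
d₁ = (ln(S/K) + (r+σ²/2)T) / (σ√T) = (ln(216.31/204.35) + (0.0316+0.1546²/2)·1.073) / 0.160144 = (0.056878 + 0.046730) / 0.160144 = 0.646970
d₂ = d₁ − σ√T = 0.646970 − 0.160144 = 0.486827
e^{−rT} = e^{−0.0316·1.073} = 0.966662
N(d₁) = 0.741174,  N(d₂) = 0.686810
Call price V = S·N(d₁) − K·e^{−rT}·N(d₂) = 160.323451 − 135.670496 = 24.652955
ρ = K·T·e^{−rT}·N(d₂) = 145.574443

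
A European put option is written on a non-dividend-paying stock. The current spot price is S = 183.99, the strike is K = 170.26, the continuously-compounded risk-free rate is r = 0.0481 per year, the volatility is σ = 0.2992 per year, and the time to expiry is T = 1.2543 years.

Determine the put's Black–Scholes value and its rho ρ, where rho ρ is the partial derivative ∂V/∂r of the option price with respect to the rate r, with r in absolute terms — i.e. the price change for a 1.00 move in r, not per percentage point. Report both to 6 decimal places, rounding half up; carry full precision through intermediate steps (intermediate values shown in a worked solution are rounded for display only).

price = 12.946408
ρ = -81.152691

σ√T = 0.2992·√1.2543 = 0.335091
d₁ = (ln(S/K) + (r+σ²/2)T) / (σ√T) = (ln(183.99/170.26) + (0.0481+0.2992²/2)·1.2543) / 0.335091 = (0.077555 + 0.116475) / 0.335091 = 0.579036
d₂ = d₁ − σ√T = 0.579036 − 0.335091 = 0.243945
e^{−rT} = e^{−0.0481·1.2543} = 0.941452
N(−d₁) = 0.281283,  N(−d₂) = 0.403637
Put price V = K·e^{−rT}·N(−d₂) − S·N(−d₁) = 64.699586 − 51.753178 = 12.946408
ρ = −K·T·e^{−rT}·N(−d₂) = -81.152691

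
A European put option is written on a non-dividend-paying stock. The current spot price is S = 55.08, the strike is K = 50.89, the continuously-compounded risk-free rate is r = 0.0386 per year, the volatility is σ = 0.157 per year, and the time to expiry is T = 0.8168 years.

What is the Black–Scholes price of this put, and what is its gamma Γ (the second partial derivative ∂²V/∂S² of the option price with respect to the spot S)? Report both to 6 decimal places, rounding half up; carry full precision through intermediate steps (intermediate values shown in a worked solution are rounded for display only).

price = 0.919618
Γ = 0.035546

σ√T = 0.157·√0.8168 = 0.141892
d₁ = (ln(S/K) + (r+σ²/2)T) / (σ√T) = (ln(55.08/50.89) + (0.0386+0.157²/2)·0.8168) / 0.141892 = (0.079120 + 0.041595) / 0.141892 = 0.850756
d₂ = d₁ − σ√T = 0.850756 − 0.141892 = 0.708864
e^{−rT} = e^{−0.0386·0.8168} = 0.968963
N(−d₁) = 0.197452,  N(−d₂) = 0.239204
Put price V = K·e^{−rT}·N(−d₂) − S·N(−d₁) = 11.795299 − 10.875681 = 0.919618
φ(d₁) = (1/√(2π))·e^{−d₁²/2} = 0.277806
Γ = φ(d₁) / (S·σ·√T) = 0.035546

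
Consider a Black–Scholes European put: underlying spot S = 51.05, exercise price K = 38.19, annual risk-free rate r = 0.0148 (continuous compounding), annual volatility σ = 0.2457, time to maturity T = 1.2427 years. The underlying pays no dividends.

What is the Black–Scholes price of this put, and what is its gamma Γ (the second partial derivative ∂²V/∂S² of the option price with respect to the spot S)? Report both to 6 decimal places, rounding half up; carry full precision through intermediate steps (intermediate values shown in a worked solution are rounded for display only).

σ√T = 0.2457·√1.2427 = 0.273898
d₁ = (ln(S/K) + (r+σ²/2)T) / (σ√T) = (ln(51.05/38.19) + (0.0148+0.2457²/2)·1.2427) / 0.273898 = (0.290232 + 0.055902) / 0.273898 = 1.263734
d₂ = d₁ − σ√T = 1.263734 − 0.273898 = 0.989836
e^{−rT} = e^{−0.0148·1.2427} = 0.981776
N(−d₁) = 0.103163,  N(−d₂) = 0.161127
Put price V = K·e^{−rT}·N(−d₂) − S·N(−d₁) = 6.041303 − 5.266459 = 0.774844
φ(d₁) = (1/√(2π))·e^{−d₁²/2} = 0.179523
Γ = φ(d₁) / (S·σ·√T) = 0.012839

price = 0.774844
Γ = 0.012839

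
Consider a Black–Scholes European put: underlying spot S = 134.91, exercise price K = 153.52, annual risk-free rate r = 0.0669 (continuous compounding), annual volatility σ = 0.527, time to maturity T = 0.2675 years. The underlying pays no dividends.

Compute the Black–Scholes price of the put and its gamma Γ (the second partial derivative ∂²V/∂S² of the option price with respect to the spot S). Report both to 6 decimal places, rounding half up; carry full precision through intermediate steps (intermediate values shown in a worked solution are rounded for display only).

σ√T = 0.527·√0.2675 = 0.272567
d₁ = (ln(S/K) + (r+σ²/2)T) / (σ√T) = (ln(134.91/153.52) + (0.0669+0.527²/2)·0.2675) / 0.272567 = (-0.129223 + 0.055042) / 0.272567 = -0.272157
d₂ = d₁ − σ√T = -0.272157 − 0.272567 = -0.544724
e^{−rT} = e^{−0.0669·0.2675} = 0.982263
N(−d₁) = 0.607249,  N(−d₂) = 0.707028
Put price V = K·e^{−rT}·N(−d₂) − S·N(−d₁) = 106.617796 − 81.924023 = 24.693773
φ(d₁) = (1/√(2π))·e^{−d₁²/2} = 0.384438
Γ = φ(d₁) / (S·σ·√T) = 0.010455

price = 24.693773
Γ = 0.010455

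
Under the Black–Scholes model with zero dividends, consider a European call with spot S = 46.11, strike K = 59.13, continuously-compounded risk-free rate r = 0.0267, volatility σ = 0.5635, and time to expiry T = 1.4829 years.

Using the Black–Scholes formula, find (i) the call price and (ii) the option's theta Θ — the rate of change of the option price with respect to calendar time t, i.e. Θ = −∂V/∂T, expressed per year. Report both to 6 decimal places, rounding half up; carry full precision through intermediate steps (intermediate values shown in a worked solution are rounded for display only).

price = 9.066190
Θ = -4.645319

σ√T = 0.5635·√1.4829 = 0.686199
d₁ = (ln(S/K) + (r+σ²/2)T) / (σ√T) = (ln(46.11/59.13) + (0.0267+0.5635²/2)·1.4829) / 0.686199 = (-0.248709 + 0.275028) / 0.686199 = 0.038355
d₂ = d₁ − σ√T = 0.038355 − 0.686199 = -0.647844
e^{−rT} = e^{−0.0267·1.4829} = 0.961180
N(d₁) = 0.515298,  N(d₂) = 0.258543
Call price V = S·N(d₁) − K·e^{−rT}·N(d₂) = 23.760376 − 14.694186 = 9.066190
φ(d₁) = (1/√(2π))·e^{−d₁²/2} = 0.398649
Θ = −S·φ(d₁)·σ/(2√T) − r·K·e^{−rT}·N(d₂) = −4.252984 − 0.392335 = -4.645319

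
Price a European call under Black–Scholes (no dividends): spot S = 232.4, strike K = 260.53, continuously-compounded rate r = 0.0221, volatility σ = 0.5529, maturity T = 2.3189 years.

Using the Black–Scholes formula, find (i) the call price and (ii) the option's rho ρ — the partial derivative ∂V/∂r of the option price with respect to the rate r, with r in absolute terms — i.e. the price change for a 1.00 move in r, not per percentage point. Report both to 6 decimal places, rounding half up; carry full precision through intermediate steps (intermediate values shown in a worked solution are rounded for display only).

price = 70.929715
ρ = 177.935478

σ√T = 0.5529·√2.3189 = 0.841953
d₁ = (ln(S/K) + (r+σ²/2)T) / (σ√T) = (ln(232.4/260.53) + (0.0221+0.5529²/2)·2.3189) / 0.841953 = (-0.114258 + 0.405690) / 0.841953 = 0.346138
d₂ = d₁ − σ√T = 0.346138 − 0.841953 = -0.495815
e^{−rT} = e^{−0.0221·2.3189} = 0.950043
N(d₁) = 0.635380,  N(d₂) = 0.310013
Call price V = S·N(d₁) − K·e^{−rT}·N(d₂) = 147.662423 − 76.732708 = 70.929715
ρ = K·T·e^{−rT}·N(d₂) = 177.935478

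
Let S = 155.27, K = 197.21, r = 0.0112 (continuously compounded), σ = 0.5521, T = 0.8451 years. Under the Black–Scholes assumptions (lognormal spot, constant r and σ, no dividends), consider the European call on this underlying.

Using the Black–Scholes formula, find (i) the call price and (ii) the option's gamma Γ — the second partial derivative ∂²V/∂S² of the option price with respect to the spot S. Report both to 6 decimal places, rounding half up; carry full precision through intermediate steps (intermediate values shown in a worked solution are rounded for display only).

σ√T = 0.5521·√0.8451 = 0.507542
d₁ = (ln(S/K) + (r+σ²/2)T) / (σ√T) = (ln(155.27/197.21) + (0.0112+0.5521²/2)·0.8451) / 0.507542 = (-0.239104 + 0.138264) / 0.507542 = -0.198682
d₂ = d₁ − σ√T = -0.198682 − 0.507542 = -0.706223
e^{−rT} = e^{−0.0112·0.8451} = 0.990580
N(d₁) = 0.421256,  N(d₂) = 0.240025
Call price V = S·N(d₁) − K·e^{−rT}·N(d₂) = 65.408411 − 46.889340 = 18.519071
φ(d₁) = (1/√(2π))·e^{−d₁²/2} = 0.391145
Γ = φ(d₁) / (S·σ·√T) = 0.004963

price = 18.519071
Γ = 0.004963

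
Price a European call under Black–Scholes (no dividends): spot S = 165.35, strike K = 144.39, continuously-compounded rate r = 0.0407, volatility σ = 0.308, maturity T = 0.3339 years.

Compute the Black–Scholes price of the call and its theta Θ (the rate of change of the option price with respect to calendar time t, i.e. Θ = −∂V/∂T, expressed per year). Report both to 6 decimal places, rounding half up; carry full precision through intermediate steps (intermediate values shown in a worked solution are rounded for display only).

price = 25.970946
Θ = -15.922256

σ√T = 0.308·√0.3339 = 0.177975
d₁ = (ln(S/K) + (r+σ²/2)T) / (σ√T) = (ln(165.35/144.39) + (0.0407+0.308²/2)·0.3339) / 0.177975 = (0.135546 + 0.029427) / 0.177975 = 0.926949
d₂ = d₁ − σ√T = 0.926949 − 0.177975 = 0.748974
e^{−rT} = e^{−0.0407·0.3339} = 0.986502
N(d₁) = 0.823024,  N(d₂) = 0.773064
Call price V = S·N(d₁) − K·e^{−rT}·N(d₂) = 136.086940 − 110.115994 = 25.970946
φ(d₁) = (1/√(2π))·e^{−d₁²/2} = 0.259615
Θ = −S·φ(d₁)·σ/(2√T) − r·K·e^{−rT}·N(d₂) = −11.440535 − 4.481721 = -15.922256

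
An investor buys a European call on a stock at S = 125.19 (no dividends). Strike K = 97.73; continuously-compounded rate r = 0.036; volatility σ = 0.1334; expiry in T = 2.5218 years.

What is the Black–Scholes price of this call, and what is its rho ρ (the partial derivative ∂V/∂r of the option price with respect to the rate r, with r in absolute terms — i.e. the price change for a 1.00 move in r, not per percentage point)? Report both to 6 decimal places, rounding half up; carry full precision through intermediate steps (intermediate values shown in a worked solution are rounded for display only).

σ√T = 0.1334·√2.5218 = 0.211842
d₁ = (ln(S/K) + (r+σ²/2)T) / (σ√T) = (ln(125.19/97.73) + (0.036+0.1334²/2)·2.5218) / 0.211842 = (0.247624 + 0.113223) / 0.211842 = 1.703383
d₂ = d₁ − σ√T = 1.703383 − 0.211842 = 1.491541
e^{−rT} = e^{−0.036·2.5218} = 0.913214
N(d₁) = 0.955752,  N(d₂) = 0.932090
Call price V = S·N(d₁) − K·e^{−rT}·N(d₂) = 119.650563 − 83.187588 = 36.462975
ρ = K·T·e^{−rT}·N(d₂) = 209.782459

price = 36.462975
ρ = 209.782459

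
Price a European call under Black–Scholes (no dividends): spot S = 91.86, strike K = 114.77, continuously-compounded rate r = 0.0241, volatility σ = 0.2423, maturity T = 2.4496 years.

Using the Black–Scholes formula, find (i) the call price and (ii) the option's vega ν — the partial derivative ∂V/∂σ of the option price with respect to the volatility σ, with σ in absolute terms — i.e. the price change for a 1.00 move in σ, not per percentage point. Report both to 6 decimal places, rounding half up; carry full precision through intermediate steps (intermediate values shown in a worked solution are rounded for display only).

price = 8.236071
ν = 55.703350

σ√T = 0.2423·√2.4496 = 0.379229
d₁ = (ln(S/K) + (r+σ²/2)T) / (σ√T) = (ln(91.86/114.77) + (0.0241+0.2423²/2)·2.4496) / 0.379229 = (-0.222664 + 0.130942) / 0.379229 = -0.241865
d₂ = d₁ − σ√T = -0.241865 − 0.379229 = -0.621093
e^{−rT} = e^{−0.0241·2.4496} = 0.942673
N(d₁) = 0.404443,  N(d₂) = 0.267269
Call price V = S·N(d₁) − K·e^{−rT}·N(d₂) = 37.152093 − 28.916021 = 8.236071
φ(d₁) = (1/√(2π))·e^{−d₁²/2} = 0.387443
ν = S·φ(d₁)·√T = 55.703350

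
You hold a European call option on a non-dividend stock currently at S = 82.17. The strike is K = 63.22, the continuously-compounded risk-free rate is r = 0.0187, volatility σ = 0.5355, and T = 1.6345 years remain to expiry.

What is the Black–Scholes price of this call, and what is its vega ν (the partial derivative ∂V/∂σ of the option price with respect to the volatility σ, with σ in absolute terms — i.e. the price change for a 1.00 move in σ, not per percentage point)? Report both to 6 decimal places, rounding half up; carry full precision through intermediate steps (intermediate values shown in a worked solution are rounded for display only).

price = 31.294810
ν = 31.160453

σ√T = 0.5355·√1.6345 = 0.684624
d₁ = (ln(S/K) + (r+σ²/2)T) / (σ√T) = (ln(82.17/63.22) + (0.0187+0.5355²/2)·1.6345) / 0.684624 = (0.262170 + 0.264920) / 0.684624 = 0.769897
d₂ = d₁ − σ√T = 0.769897 − 0.684624 = 0.085273
e^{−rT} = e^{−0.0187·1.6345} = 0.969897
N(d₁) = 0.779319,  N(d₂) = 0.533978
Call price V = S·N(d₁) − K·e^{−rT}·N(d₂) = 64.036676 − 32.741866 = 31.294810
φ(d₁) = (1/√(2π))·e^{−d₁²/2} = 0.296618
ν = S·φ(d₁)·√T = 31.160453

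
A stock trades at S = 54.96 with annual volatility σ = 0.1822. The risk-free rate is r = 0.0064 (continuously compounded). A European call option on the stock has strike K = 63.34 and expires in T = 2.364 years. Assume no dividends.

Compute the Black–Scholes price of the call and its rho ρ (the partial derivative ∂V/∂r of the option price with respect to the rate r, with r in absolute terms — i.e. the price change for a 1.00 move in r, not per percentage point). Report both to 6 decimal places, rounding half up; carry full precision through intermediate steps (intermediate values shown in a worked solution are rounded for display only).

price = 3.474332
ρ = 40.811484

σ√T = 0.1822·√2.364 = 0.280138
d₁ = (ln(S/K) + (r+σ²/2)T) / (σ√T) = (ln(54.96/63.34) + (0.0064+0.1822²/2)·2.364) / 0.280138 = (-0.141911 + 0.054368) / 0.280138 = -0.312500
d₂ = d₁ − σ√T = -0.312500 − 0.280138 = -0.592638
e^{−rT} = e^{−0.0064·2.364} = 0.984984
N(d₁) = 0.377330,  N(d₂) = 0.276712
Call price V = S·N(d₁) − K·e^{−rT}·N(d₂) = 20.738073 − 17.263741 = 3.474332
ρ = K·T·e^{−rT}·N(d₂) = 40.811484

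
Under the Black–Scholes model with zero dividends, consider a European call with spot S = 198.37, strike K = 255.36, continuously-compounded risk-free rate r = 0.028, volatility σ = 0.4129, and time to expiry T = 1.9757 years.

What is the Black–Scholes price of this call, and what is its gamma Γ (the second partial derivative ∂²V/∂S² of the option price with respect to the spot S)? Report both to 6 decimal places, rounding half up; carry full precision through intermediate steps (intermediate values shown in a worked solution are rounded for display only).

σ√T = 0.4129·√1.9757 = 0.580371
d₁ = (ln(S/K) + (r+σ²/2)T) / (σ√T) = (ln(198.37/255.36) + (0.028+0.4129²/2)·1.9757) / 0.580371 = (-0.252540 + 0.223735) / 0.580371 = -0.049633
d₂ = d₁ − σ√T = -0.049633 − 0.580371 = -0.630004
e^{−rT} = e^{−0.028·1.9757} = 0.946183
N(d₁) = 0.480207,  N(d₂) = 0.264346
Call price V = S·N(d₁) − K·e^{−rT}·N(d₂) = 95.258718 − 63.870546 = 31.388173
φ(d₁) = (1/√(2π))·e^{−d₁²/2} = 0.398451
Γ = φ(d₁) / (S·σ·√T) = 0.003461

price = 31.388173
Γ = 0.003461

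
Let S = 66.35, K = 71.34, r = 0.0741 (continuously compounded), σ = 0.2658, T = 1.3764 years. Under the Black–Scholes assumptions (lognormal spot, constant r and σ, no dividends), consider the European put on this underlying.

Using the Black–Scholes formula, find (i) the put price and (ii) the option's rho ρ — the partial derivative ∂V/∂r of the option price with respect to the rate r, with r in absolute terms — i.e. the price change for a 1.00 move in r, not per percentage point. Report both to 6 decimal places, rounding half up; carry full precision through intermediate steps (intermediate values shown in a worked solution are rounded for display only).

price = 7.173762
ρ = -46.505946

σ√T = 0.2658·√1.3764 = 0.311837
d₁ = (ln(S/K) + (r+σ²/2)T) / (σ√T) = (ln(66.35/71.34) + (0.0741+0.2658²/2)·1.3764) / 0.311837 = (-0.072513 + 0.150612) / 0.311837 = 0.250448
d₂ = d₁ − σ√T = 0.250448 − 0.311837 = -0.061389
e^{−rT} = e^{−0.0741·1.3764} = 0.903037
N(−d₁) = 0.401120,  N(−d₂) = 0.524475
Put price V = K·e^{−rT}·N(−d₂) − S·N(−d₁) = 33.788104 − 26.614341 = 7.173762
ρ = −K·T·e^{−rT}·N(−d₂) = -46.505946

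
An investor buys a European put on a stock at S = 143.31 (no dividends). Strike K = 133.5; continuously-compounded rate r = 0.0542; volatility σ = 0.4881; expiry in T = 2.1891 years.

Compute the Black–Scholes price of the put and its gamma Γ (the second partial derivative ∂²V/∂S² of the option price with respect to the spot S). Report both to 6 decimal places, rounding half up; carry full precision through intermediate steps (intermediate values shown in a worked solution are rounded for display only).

σ√T = 0.4881·√2.1891 = 0.722174
d₁ = (ln(S/K) + (r+σ²/2)T) / (σ√T) = (ln(143.31/133.5) + (0.0542+0.4881²/2)·2.1891) / 0.722174 = (0.070909 + 0.379417) / 0.722174 = 0.623569
d₂ = d₁ − σ√T = 0.623569 − 0.722174 = -0.098604
e^{−rT} = e^{−0.0542·2.1891} = 0.888119
N(−d₁) = 0.266455,  N(−d₂) = 0.539274
Put price V = K·e^{−rT}·N(−d₂) − S·N(−d₁) = 63.938419 − 38.185705 = 25.752714
φ(d₁) = (1/√(2π))·e^{−d₁²/2} = 0.328454
Γ = φ(d₁) / (S·σ·√T) = 0.003174

price = 25.752714
Γ = 0.003174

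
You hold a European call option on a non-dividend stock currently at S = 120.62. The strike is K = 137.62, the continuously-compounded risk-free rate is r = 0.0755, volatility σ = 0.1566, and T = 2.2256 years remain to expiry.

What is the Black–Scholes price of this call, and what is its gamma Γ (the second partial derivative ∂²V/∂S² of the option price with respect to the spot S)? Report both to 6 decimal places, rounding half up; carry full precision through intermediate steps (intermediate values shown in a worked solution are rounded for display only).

price = 13.291583
Γ = 0.013644

σ√T = 0.1566·√2.2256 = 0.233623
d₁ = (ln(S/K) + (r+σ²/2)T) / (σ√T) = (ln(120.62/137.62) + (0.0755+0.1566²/2)·2.2256) / 0.233623 = (-0.131851 + 0.195323) / 0.233623 = 0.271683
d₂ = d₁ − σ√T = 0.271683 − 0.233623 = 0.038061
e^{−rT} = e^{−0.0755·2.2256} = 0.845326
N(d₁) = 0.607067,  N(d₂) = 0.515180
Call price V = S·N(d₁) − K·e^{−rT}·N(d₂) = 73.224456 − 59.932873 = 13.291583
φ(d₁) = (1/√(2π))·e^{−d₁²/2} = 0.384487
Γ = φ(d₁) / (S·σ·√T) = 0.013644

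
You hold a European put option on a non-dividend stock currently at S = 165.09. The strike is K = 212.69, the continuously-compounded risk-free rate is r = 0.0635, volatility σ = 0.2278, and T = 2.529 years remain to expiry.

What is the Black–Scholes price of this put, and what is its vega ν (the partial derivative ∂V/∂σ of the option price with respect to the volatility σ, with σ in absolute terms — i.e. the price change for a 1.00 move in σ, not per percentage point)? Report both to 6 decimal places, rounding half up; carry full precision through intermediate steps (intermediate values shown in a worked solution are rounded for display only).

σ√T = 0.2278·√2.529 = 0.362266
d₁ = (ln(S/K) + (r+σ²/2)T) / (σ√T) = (ln(165.09/212.69) + (0.0635+0.2278²/2)·2.529) / 0.362266 = (-0.253345 + 0.226210) / 0.362266 = -0.074903
d₂ = d₁ − σ√T = -0.074903 − 0.362266 = -0.437170
e^{−rT} = e^{−0.0635·2.529} = 0.851640
N(−d₁) = 0.529854,  N(−d₂) = 0.669006
Put price V = K·e^{−rT}·N(−d₂) − S·N(−d₁) = 121.180570 − 87.473621 = 33.706948
φ(d₁) = (1/√(2π))·e^{−d₁²/2} = 0.397825
ν = S·φ(d₁)·√T = 104.444829

price = 33.706948
ν = 104.444829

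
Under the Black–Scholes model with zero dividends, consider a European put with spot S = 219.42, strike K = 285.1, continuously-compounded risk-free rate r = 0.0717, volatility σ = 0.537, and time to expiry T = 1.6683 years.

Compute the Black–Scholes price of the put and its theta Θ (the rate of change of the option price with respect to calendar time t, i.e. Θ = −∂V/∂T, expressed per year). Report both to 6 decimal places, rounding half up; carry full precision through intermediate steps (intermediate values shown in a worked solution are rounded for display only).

σ√T = 0.537·√1.6683 = 0.693604
d₁ = (ln(S/K) + (r+σ²/2)T) / (σ√T) = (ln(219.42/285.1) + (0.0717+0.537²/2)·1.6683) / 0.693604 = (-0.261852 + 0.360160) / 0.693604 = 0.141735
d₂ = d₁ − σ√T = 0.141735 − 0.693604 = -0.551869
e^{−rT} = e^{−0.0717·1.6683} = 0.887260
N(−d₁) = 0.443645,  N(−d₂) = 0.709481
Put price V = K·e^{−rT}·N(−d₂) − S·N(−d₁) = 179.468757 − 97.344524 = 82.124233
φ(d₁) = (1/√(2π))·e^{−d₁²/2} = 0.394955
Θ = −S·φ(d₁)·σ/(2√T) + r·K·e^{−rT}·N(−d₂) = −18.014876 + 12.867910 = -5.146966

price = 82.124233
Θ = -5.146966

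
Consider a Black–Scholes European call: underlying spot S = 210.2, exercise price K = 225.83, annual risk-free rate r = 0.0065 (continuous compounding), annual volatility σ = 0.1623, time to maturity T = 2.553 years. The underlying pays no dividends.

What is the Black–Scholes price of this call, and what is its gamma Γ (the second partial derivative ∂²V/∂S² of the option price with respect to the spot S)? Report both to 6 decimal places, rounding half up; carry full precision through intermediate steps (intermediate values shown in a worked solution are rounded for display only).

σ√T = 0.1623·√2.553 = 0.259325
d₁ = (ln(S/K) + (r+σ²/2)T) / (σ√T) = (ln(210.2/225.83) + (0.0065+0.1623²/2)·2.553) / 0.259325 = (-0.071723 + 0.050219) / 0.259325 = -0.082923
d₂ = d₁ − σ√T = -0.082923 − 0.259325 = -0.342247
e^{−rT} = e^{−0.0065·2.553} = 0.983542
N(d₁) = 0.466957,  N(d₂) = 0.366082
Call price V = S·N(d₁) − K·e^{−rT}·N(d₂) = 98.154262 − 81.311796 = 16.842466
φ(d₁) = (1/√(2π))·e^{−d₁²/2} = 0.397573
Γ = φ(d₁) / (S·σ·√T) = 0.007294

price = 16.842466
Γ = 0.007294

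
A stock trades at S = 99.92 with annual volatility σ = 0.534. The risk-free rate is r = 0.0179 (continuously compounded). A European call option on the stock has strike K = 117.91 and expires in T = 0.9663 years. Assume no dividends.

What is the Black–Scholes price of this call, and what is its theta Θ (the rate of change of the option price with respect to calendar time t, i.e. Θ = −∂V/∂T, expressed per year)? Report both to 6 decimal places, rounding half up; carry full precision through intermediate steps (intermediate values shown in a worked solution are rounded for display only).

σ√T = 0.534·√0.9663 = 0.524925
d₁ = (ln(S/K) + (r+σ²/2)T) / (σ√T) = (ln(99.92/117.91) + (0.0179+0.534²/2)·0.9663) / 0.524925 = (-0.165552 + 0.155070) / 0.524925 = -0.019968
d₂ = d₁ − σ√T = -0.019968 − 0.524925 = -0.544893
e^{−rT} = e^{−0.0179·0.9663} = 0.982852
N(d₁) = 0.492034,  N(d₂) = 0.292913
Call price V = S·N(d₁) − K·e^{−rT}·N(d₂) = 49.164070 − 33.945176 = 15.218894
φ(d₁) = (1/√(2π))·e^{−d₁²/2} = 0.398863
Θ = −S·φ(d₁)·σ/(2√T) − r·K·e^{−rT}·N(d₂) = −10.825082 − 0.607619 = -11.432700

price = 15.218894
Θ = -11.432700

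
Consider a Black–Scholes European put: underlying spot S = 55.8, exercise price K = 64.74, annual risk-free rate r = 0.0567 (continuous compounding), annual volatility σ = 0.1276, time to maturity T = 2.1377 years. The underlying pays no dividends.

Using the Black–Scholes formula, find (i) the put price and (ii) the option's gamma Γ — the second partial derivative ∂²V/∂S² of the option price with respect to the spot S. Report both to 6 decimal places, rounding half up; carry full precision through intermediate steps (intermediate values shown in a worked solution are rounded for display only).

σ√T = 0.1276·√2.1377 = 0.186562
d₁ = (ln(S/K) + (r+σ²/2)T) / (σ√T) = (ln(55.8/64.74) + (0.0567+0.1276²/2)·2.1377) / 0.186562 = (-0.148605 + 0.138610) / 0.186562 = -0.053575
d₂ = d₁ − σ√T = -0.053575 − 0.186562 = -0.240137
e^{−rT} = e^{−0.0567·2.1377} = 0.885850
N(−d₁) = 0.521363,  N(−d₂) = 0.594888
Put price V = K·e^{−rT}·N(−d₂) − S·N(−d₁) = 34.116787 − 29.092056 = 5.024731
φ(d₁) = (1/√(2π))·e^{−d₁²/2} = 0.398370
Γ = φ(d₁) / (S·σ·√T) = 0.038267

price = 5.024731
Γ = 0.038267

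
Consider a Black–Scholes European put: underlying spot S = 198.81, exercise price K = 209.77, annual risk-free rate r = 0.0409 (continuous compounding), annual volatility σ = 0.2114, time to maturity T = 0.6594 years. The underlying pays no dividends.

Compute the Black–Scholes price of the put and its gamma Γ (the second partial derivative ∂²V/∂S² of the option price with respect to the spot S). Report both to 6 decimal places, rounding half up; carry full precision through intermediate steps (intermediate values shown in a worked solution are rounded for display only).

price = 16.637528
Γ = 0.011661

σ√T = 0.2114·√0.6594 = 0.171664
d₁ = (ln(S/K) + (r+σ²/2)T) / (σ√T) = (ln(198.81/209.77) + (0.0409+0.2114²/2)·0.6594) / 0.171664 = (-0.053662 + 0.041704) / 0.171664 = -0.069661
d₂ = d₁ − σ√T = -0.069661 − 0.171664 = -0.241325
e^{−rT} = e^{−0.0409·0.6594} = 0.973391
N(−d₁) = 0.527768,  N(−d₂) = 0.595349
Put price V = K·e^{−rT}·N(−d₂) − S·N(−d₁) = 121.563166 − 104.925638 = 16.637528
φ(d₁) = (1/√(2π))·e^{−d₁²/2} = 0.397975
Γ = φ(d₁) / (S·σ·√T) = 0.011661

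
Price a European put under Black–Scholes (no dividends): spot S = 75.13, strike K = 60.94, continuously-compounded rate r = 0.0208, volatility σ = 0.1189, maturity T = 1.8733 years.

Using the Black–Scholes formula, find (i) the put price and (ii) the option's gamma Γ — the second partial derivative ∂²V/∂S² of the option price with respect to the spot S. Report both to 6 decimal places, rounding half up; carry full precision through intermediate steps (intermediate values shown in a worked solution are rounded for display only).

price = 0.297650
Γ = 0.008969

σ√T = 0.1189·√1.8733 = 0.162737
d₁ = (ln(S/K) + (r+σ²/2)T) / (σ√T) = (ln(75.13/60.94) + (0.0208+0.1189²/2)·1.8733) / 0.162737 = (0.209330 + 0.052206) / 0.162737 = 1.607114
d₂ = d₁ − σ√T = 1.607114 − 0.162737 = 1.444377
e^{−rT} = e^{−0.0208·1.8733} = 0.961785
N(−d₁) = 0.054015,  N(−d₂) = 0.074316
Put price V = K·e^{−rT}·N(−d₂) − S·N(−d₁) = 4.355773 − 4.058123 = 0.297650
φ(d₁) = (1/√(2π))·e^{−d₁²/2} = 0.109663
Γ = φ(d₁) / (S·σ·√T) = 0.008969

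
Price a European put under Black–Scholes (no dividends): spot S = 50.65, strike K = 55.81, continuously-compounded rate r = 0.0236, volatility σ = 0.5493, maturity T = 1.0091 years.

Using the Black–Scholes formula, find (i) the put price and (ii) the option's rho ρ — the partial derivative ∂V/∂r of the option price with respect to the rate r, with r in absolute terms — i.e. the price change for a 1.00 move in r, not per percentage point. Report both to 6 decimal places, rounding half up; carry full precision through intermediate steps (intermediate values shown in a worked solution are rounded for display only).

price = 13.449129
ρ = -36.216219

σ√T = 0.5493·√1.0091 = 0.551794
d₁ = (ln(S/K) + (r+σ²/2)T) / (σ√T) = (ln(50.65/55.81) + (0.0236+0.5493²/2)·1.0091) / 0.551794 = (-0.097014 + 0.176053) / 0.551794 = 0.143240
d₂ = d₁ − σ√T = 0.143240 − 0.551794 = -0.408553
e^{−rT} = e^{−0.0236·1.0091} = 0.976467
N(−d₁) = 0.443050,  N(−d₂) = 0.658566
Put price V = K·e^{−rT}·N(−d₂) − S·N(−d₁) = 35.889624 − 22.440494 = 13.449129
ρ = −K·T·e^{−rT}·N(−d₂) = -36.216219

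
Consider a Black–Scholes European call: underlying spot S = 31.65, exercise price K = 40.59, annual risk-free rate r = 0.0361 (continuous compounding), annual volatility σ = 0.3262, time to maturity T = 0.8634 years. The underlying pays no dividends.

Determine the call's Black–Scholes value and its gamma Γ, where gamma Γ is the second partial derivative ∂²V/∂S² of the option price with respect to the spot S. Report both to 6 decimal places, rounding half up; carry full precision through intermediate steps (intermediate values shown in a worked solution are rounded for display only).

price = 1.472628
Γ = 0.035423

σ√T = 0.3262·√0.8634 = 0.303103
d₁ = (ln(S/K) + (r+σ²/2)T) / (σ√T) = (ln(31.65/40.59) + (0.0361+0.3262²/2)·0.8634) / 0.303103 = (-0.248784 + 0.077104) / 0.303103 = -0.566406
d₂ = d₁ − σ√T = -0.566406 − 0.303103 = -0.869509
e^{−rT} = e^{−0.0361·0.8634} = 0.969312
N(d₁) = 0.285559,  N(d₂) = 0.192285
Call price V = S·N(d₁) − K·e^{−rT}·N(d₂) = 9.037942 − 7.565314 = 1.472628
φ(d₁) = (1/√(2π))·e^{−d₁²/2} = 0.339818
Γ = φ(d₁) / (S·σ·√T) = 0.035423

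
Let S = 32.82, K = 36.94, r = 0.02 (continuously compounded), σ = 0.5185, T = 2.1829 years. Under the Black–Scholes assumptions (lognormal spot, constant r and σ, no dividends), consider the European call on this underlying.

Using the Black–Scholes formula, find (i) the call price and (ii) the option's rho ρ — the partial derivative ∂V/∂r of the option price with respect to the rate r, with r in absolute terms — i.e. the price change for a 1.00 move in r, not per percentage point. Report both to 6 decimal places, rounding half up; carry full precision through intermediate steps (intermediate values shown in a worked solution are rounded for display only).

price = 8.944347
ρ = 24.351439

σ√T = 0.5185·√2.1829 = 0.766065
d₁ = (ln(S/K) + (r+σ²/2)T) / (σ√T) = (ln(32.82/36.94) + (0.02+0.5185²/2)·2.1829) / 0.766065 = (-0.118257 + 0.337086) / 0.766065 = 0.285653
d₂ = d₁ − σ√T = 0.285653 − 0.766065 = -0.480412
e^{−rT} = e^{−0.02·2.1829} = 0.957281
N(d₁) = 0.612428,  N(d₂) = 0.315467
Call price V = S·N(d₁) − K·e^{−rT}·N(d₂) = 20.099892 − 11.155545 = 8.944347
ρ = K·T·e^{−rT}·N(d₂) = 24.351439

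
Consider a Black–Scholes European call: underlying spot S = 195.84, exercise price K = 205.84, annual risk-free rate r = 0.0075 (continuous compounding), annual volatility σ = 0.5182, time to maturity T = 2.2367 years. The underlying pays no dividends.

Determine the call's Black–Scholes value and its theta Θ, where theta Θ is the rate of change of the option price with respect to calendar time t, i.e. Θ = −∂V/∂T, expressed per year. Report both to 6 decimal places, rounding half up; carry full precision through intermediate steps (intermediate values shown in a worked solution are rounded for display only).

price = 56.823639
Θ = -13.260372

σ√T = 0.5182·√2.2367 = 0.774999
d₁ = (ln(S/K) + (r+σ²/2)T) / (σ√T) = (ln(195.84/205.84) + (0.0075+0.5182²/2)·2.2367) / 0.774999 = (-0.049801 + 0.317087) / 0.774999 = 0.344885
d₂ = d₁ − σ√T = 0.344885 − 0.774999 = -0.430114
e^{−rT} = e^{−0.0075·2.2367} = 0.983365
N(d₁) = 0.634910,  N(d₂) = 0.333556
Call price V = S·N(d₁) − K·e^{−rT}·N(d₂) = 124.340729 − 67.517090 = 56.823639
φ(d₁) = (1/√(2π))·e^{−d₁²/2} = 0.375908
Θ = −S·φ(d₁)·σ/(2√T) − r·K·e^{−rT}·N(d₂) = −12.753994 − 0.506378 = -13.260372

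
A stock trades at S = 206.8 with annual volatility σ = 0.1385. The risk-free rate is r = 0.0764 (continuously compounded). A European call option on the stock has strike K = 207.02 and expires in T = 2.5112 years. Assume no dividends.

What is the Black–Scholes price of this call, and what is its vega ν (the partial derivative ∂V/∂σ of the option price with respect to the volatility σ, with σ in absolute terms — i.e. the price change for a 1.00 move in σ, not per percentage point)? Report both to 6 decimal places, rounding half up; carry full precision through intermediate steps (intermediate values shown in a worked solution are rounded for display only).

σ√T = 0.1385·√2.5112 = 0.219478
d₁ = (ln(S/K) + (r+σ²/2)T) / (σ√T) = (ln(206.8/207.02) + (0.0764+0.1385²/2)·2.5112) / 0.219478 = (-0.001063 + 0.215941) / 0.219478 = 0.979041
d₂ = d₁ − σ√T = 0.979041 − 0.219478 = 0.759563
e^{−rT} = e^{−0.0764·2.5112} = 0.825426
N(d₁) = 0.836220,  N(d₂) = 0.776242
Call price V = S·N(d₁) − K·e^{−rT}·N(d₂) = 172.930318 − 132.644011 = 40.286306
φ(d₁) = (1/√(2π))·e^{−d₁²/2} = 0.247041
ν = S·φ(d₁)·√T = 80.958240

price = 40.286306
ν = 80.958240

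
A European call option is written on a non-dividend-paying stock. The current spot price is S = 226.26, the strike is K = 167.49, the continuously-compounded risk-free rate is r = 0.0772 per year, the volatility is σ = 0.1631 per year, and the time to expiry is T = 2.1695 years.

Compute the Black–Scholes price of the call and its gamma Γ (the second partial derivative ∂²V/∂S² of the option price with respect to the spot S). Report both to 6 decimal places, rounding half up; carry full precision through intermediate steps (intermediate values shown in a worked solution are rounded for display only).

σ√T = 0.1631·√2.1695 = 0.240234
d₁ = (ln(S/K) + (r+σ²/2)T) / (σ√T) = (ln(226.26/167.49) + (0.0772+0.1631²/2)·2.1695) / 0.240234 = (0.300761 + 0.196341) / 0.240234 = 2.069247
d₂ = d₁ − σ√T = 2.069247 − 0.240234 = 1.829013
e^{−rT} = e^{−0.0772·2.1695} = 0.845789
N(d₁) = 0.980739,  N(d₂) = 0.966301
Call price V = S·N(d₁) − K·e^{−rT}·N(d₂) = 221.901900 − 136.887378 = 85.014521
φ(d₁) = (1/√(2π))·e^{−d₁²/2} = 0.046896
Γ = φ(d₁) / (S·σ·√T) = 0.000863

price = 85.014521
Γ = 0.000863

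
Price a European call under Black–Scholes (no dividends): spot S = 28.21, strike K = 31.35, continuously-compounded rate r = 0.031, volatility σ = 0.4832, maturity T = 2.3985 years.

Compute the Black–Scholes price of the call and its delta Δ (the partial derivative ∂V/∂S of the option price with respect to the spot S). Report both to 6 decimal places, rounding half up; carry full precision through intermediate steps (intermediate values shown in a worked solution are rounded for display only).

price = 7.919919
Δ = 0.630243

σ√T = 0.4832·√2.3985 = 0.748336
d₁ = (ln(S/K) + (r+σ²/2)T) / (σ√T) = (ln(28.21/31.35) + (0.031+0.4832²/2)·2.3985) / 0.748336 = (-0.105538 + 0.354357) / 0.748336 = 0.332497
d₂ = d₁ − σ√T = 0.332497 − 0.748336 = -0.415840
e^{−rT} = e^{−0.031·2.3985} = 0.928343
N(d₁) = 0.630243,  N(d₂) = 0.338764
Call price V = S·N(d₁) − K·e^{−rT}·N(d₂) = 17.779152 − 9.859232 = 7.919919
Δ = N(d₁) = 0.630243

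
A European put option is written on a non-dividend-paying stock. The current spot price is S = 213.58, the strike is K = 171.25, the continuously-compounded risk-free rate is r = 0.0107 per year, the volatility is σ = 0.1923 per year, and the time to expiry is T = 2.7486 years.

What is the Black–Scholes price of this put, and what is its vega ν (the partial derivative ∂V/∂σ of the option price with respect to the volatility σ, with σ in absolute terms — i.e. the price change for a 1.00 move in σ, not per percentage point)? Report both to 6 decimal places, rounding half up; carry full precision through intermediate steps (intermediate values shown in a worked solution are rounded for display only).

σ√T = 0.1923·√2.7486 = 0.318812
d₁ = (ln(S/K) + (r+σ²/2)T) / (σ√T) = (ln(213.58/171.25) + (0.0107+0.1923²/2)·2.7486) / 0.318812 = (0.220887 + 0.080231) / 0.318812 = 0.944498
d₂ = d₁ − σ√T = 0.944498 − 0.318812 = 0.625686
e^{−rT} = e^{−0.0107·2.7486} = 0.971018
N(−d₁) = 0.172458,  N(−d₂) = 0.265760
Put price V = K·e^{−rT}·N(−d₂) − S·N(−d₁) = 44.192478 − 36.833483 = 7.358995
φ(d₁) = (1/√(2π))·e^{−d₁²/2} = 0.255387
ν = S·φ(d₁)·√T = 90.430383

price = 7.358995
ν = 90.430383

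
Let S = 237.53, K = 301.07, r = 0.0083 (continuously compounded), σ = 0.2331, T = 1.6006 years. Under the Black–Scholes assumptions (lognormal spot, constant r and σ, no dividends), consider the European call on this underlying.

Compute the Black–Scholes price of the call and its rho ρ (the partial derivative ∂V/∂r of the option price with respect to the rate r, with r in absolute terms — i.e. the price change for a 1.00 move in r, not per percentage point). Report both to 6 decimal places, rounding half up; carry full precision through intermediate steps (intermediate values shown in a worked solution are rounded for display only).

σ√T = 0.2331·√1.6006 = 0.294906
d₁ = (ln(S/K) + (r+σ²/2)T) / (σ√T) = (ln(237.53/301.07) + (0.0083+0.2331²/2)·1.6006) / 0.294906 = (-0.237049 + 0.056770) / 0.294906 = -0.611310
d₂ = d₁ − σ√T = -0.611310 − 0.294906 = -0.906216
e^{−rT} = e^{−0.0083·1.6006} = 0.986803
N(d₁) = 0.270497,  N(d₂) = 0.182411
Call price V = S·N(d₁) − K·e^{−rT}·N(d₂) = 64.251175 − 54.193620 = 10.057556
ρ = K·T·e^{−rT}·N(d₂) = 86.742308

price = 10.057556
ρ = 86.742308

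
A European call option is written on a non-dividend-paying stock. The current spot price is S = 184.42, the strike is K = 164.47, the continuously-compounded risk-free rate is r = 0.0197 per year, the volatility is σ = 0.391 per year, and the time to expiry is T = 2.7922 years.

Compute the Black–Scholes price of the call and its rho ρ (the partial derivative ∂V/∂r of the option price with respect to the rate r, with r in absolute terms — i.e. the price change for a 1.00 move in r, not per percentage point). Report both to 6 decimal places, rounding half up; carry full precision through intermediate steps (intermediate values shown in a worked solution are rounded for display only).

price = 59.324402
ρ = 205.673452

σ√T = 0.391·√2.7922 = 0.653356
d₁ = (ln(S/K) + (r+σ²/2)T) / (σ√T) = (ln(184.42/164.47) + (0.0197+0.391²/2)·2.7922) / 0.653356 = (0.114488 + 0.268444) / 0.653356 = 0.586098
d₂ = d₁ − σ√T = 0.586098 − 0.653356 = -0.067258
e^{−rT} = e^{−0.0197·2.7922} = 0.946479
N(d₁) = 0.721095,  N(d₂) = 0.473188
Call price V = S·N(d₁) − K·e^{−rT}·N(d₂) = 132.984402 − 73.660000 = 59.324402
ρ = K·T·e^{−rT}·N(d₂) = 205.673452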